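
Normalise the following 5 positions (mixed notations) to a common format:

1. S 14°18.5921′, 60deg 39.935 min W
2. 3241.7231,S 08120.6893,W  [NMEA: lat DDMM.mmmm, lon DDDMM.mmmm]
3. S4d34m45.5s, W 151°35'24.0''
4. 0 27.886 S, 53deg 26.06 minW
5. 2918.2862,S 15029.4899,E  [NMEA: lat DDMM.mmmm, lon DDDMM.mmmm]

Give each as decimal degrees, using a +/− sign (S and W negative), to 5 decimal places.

Point 1:
  Latitude: 18.5921′ = 0.309868°; total 14.309868
  S → negative
  Lon: 60 + 39.935/60 = 60.665583
  W ⇒ negate
Point 2:
  φ: degrees = first 2 digits = 32, minutes = 41.7231; 32 + 41.7231/60 = 32.695385
  S ⇒ negate
  λ: split at 3 digits → 081° and 20.6893′; 81 + 20.6893/60 = 81.344822
  W ⇒ negate
Point 3:
  φ: 4 + 34/60 + 45.5/3600 = 4.579306
  S ⇒ negate
  λ: 35′ + 24″ = 35.40000′; 151 + 35.40000/60 = 151.590000
  hemisphere W, so the sign is −
Point 4:
  Lat: 27.886′ = 0.464767°; total 0.464767
  hemisphere S, so the sign is −
  Lon: 53 + 26.06/60 = 53.434333
  W ⇒ negate
Point 5:
  φ: split at 2 digits → 29° and 18.2862′; 29 + 18.2862/60 = 29.304770
  hemisphere S, so the sign is −
  Lon: degrees = first 3 digits = 150, minutes = 29.4899; 150 + 29.4899/60 = 150.491498
  E ⇒ keep positive

1. -14.30987, -60.66558
2. -32.69539, -81.34482
3. -4.57931, -151.59000
4. -0.46477, -53.43433
5. -29.30477, 150.49150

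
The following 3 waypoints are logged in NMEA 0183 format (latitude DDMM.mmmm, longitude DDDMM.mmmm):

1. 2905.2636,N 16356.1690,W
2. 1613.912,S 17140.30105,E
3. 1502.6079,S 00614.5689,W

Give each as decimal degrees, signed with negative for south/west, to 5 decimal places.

Point 1:
  φ: degrees = first 2 digits = 29, minutes = 5.2636; 29 + 5.2636/60 = 29.087727
  N → positive
  λ: degrees = first 3 digits = 163, minutes = 56.169; 163 + 56.169/60 = 163.936150
  hemisphere W, so the sign is −
Point 2:
  φ: split at 2 digits → 16° and 13.912′; 16 + 13.912/60 = 16.231867
  S → negative
  Longitude: degrees = first 3 digits = 171, minutes = 40.30105; 171 + 40.30105/60 = 171.671684
  E ⇒ keep positive
Point 3:
  Latitude: split at 2 digits → 15° and 2.6079′; 15 + 2.6079/60 = 15.043465
  S ⇒ negate
  Longitude: degrees = first 3 digits = 6, minutes = 14.5689; 6 + 14.5689/60 = 6.242815
  W ⇒ negate

1. 29.08773, -163.93615
2. -16.23187, 171.67168
3. -15.04347, -6.24282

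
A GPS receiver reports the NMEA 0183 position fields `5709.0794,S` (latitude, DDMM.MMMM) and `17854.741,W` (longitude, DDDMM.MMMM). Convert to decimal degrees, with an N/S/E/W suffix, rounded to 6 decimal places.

57.151323° S, 178.912350° W

φ: degrees = first 2 digits = 57, minutes = 9.0794; 57 + 9.0794/60 = 57.1513233
λ: degrees = first 3 digits = 178, minutes = 54.741; 178 + 54.741/60 = 178.9123500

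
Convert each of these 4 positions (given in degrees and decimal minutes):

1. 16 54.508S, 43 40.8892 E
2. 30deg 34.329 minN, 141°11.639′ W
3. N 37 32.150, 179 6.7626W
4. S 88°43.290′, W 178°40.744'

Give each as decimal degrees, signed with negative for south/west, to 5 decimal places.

1. -16.90847, 43.68149
2. 30.57215, -141.19398
3. 37.53583, -179.11271
4. -88.72150, -178.67907

Point 1:
  φ: 16 + 54.508/60 = 16.908467
  hemisphere S, so the sign is −
  Lon: 43 + 40.8892/60 = 43.681487
  E ⇒ keep positive
Point 2:
  Latitude: 34.329′ = 0.572150°; total 30.572150
  N ⇒ keep positive
  λ: 141 + 11.639/60 = 141.193983
  hemisphere W, so the sign is −
Point 3:
  Latitude: 32.15′ = 0.535833°; total 37.535833
  N ⇒ keep positive
  Longitude: 6.7626′ = 0.112710°; total 179.112710
  W → negative
Point 4:
  Lat: 88 + 43.29/60 = 88.721500
  S → negative
  λ: 178 + 40.744/60 = 178.679067
  W ⇒ negate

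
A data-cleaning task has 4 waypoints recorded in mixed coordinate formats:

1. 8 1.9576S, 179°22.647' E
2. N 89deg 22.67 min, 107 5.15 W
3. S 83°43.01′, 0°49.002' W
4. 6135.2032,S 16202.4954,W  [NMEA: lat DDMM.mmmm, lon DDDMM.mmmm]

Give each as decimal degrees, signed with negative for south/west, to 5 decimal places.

Point 1:
  φ: 1.9576′ = 0.032627°; total 8.032627
  S ⇒ negate
  λ: 22.647′ = 0.377450°; total 179.377450
  E → positive
Point 2:
  φ: 22.67′ = 0.377833°; total 89.377833
  N ⇒ keep positive
  λ: 5.15′ = 0.085833°; total 107.085833
  W ⇒ negate
Point 3:
  φ: 43.01′ = 0.716833°; total 83.716833
  S ⇒ negate
  Longitude: 49.002′ = 0.816700°; total 0.816700
  W ⇒ negate
Point 4:
  Lat: split at 2 digits → 61° and 35.2032′; 61 + 35.2032/60 = 61.586720
  S → negative
  Longitude: split at 3 digits → 162° and 2.4954′; 162 + 2.4954/60 = 162.041590
  W → negative

1. -8.03263, 179.37745
2. 89.37783, -107.08583
3. -83.71683, -0.81670
4. -61.58672, -162.04159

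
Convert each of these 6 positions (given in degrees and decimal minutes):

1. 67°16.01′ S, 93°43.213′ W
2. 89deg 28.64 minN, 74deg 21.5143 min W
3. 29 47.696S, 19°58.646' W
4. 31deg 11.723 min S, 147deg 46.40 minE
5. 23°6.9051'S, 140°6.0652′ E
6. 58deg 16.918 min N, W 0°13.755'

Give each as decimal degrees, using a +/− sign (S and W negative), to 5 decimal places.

1. -67.26683, -93.72022
2. 89.47733, -74.35857
3. -29.79493, -19.97743
4. -31.19538, 147.77333
5. -23.11509, 140.10109
6. 58.28197, -0.22925

Point 1:
  φ: 16.01′ = 0.266833°; total 67.266833
  S → negative
  Longitude: 93 + 43.213/60 = 93.720217
  W → negative
Point 2:
  φ: 28.64′ = 0.477333°; total 89.477333
  N ⇒ keep positive
  Lon: 74 + 21.5143/60 = 74.358572
  W → negative
Point 3:
  Latitude: 29 + 47.696/60 = 29.794933
  S → negative
  Lon: 58.646′ = 0.977433°; total 19.977433
  W → negative
Point 4:
  Lat: 11.723′ = 0.195383°; total 31.195383
  hemisphere S, so the sign is −
  Longitude: 46.4′ = 0.773333°; total 147.773333
  E ⇒ keep positive
Point 5:
  Lat: 6.9051′ = 0.115085°; total 23.115085
  S → negative
  Longitude: 140 + 6.0652/60 = 140.101087
  E ⇒ keep positive
Point 6:
  Latitude: 16.918′ = 0.281967°; total 58.281967
  N → positive
  λ: 0 + 13.755/60 = 0.229250
  W → negative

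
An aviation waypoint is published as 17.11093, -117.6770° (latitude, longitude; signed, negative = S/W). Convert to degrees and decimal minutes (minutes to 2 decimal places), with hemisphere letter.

17° 6.66′ N, 117° 40.62′ W

Lat: minutes = (17.110930 − 17) × 60 = 6.6558
Longitude is negative → W; |value| = 117.677000
Lon: fractional part 0.677000 → 40.6200 minutes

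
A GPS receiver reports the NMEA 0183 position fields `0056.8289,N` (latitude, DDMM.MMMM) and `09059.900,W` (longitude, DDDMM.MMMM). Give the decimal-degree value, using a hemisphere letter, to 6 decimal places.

Lat: degrees = first 2 digits = 0, minutes = 56.8289; 0 + 56.8289/60 = 0.9471483
λ: degrees = first 3 digits = 90, minutes = 59.9; 90 + 59.9/60 = 90.9983333

0.947148° N, 90.998333° W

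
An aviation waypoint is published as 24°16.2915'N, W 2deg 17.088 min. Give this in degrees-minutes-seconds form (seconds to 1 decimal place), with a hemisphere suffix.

Lat: fractional minutes 0.29150 × 60 = 17.490″
λ: 17.08800′ → 17′ and 0.08800 × 60 = 5.280″

24°16′17.5″ N, 2°17′5.3″ W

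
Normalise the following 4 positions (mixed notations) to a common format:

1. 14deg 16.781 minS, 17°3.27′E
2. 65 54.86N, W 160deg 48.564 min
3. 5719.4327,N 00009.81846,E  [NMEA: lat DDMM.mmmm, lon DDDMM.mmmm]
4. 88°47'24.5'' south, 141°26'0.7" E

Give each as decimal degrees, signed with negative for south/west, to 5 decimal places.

1. -14.27968, 17.05450
2. 65.91433, -160.80940
3. 57.32388, 0.16364
4. -88.79014, 141.43353

Point 1:
  φ: 16.781′ = 0.279683°; total 14.279683
  hemisphere S, so the sign is −
  λ: 17 + 3.27/60 = 17.054500
  E → positive
Point 2:
  Latitude: 54.86′ = 0.914333°; total 65.914333
  N → positive
  Longitude: 160 + 48.564/60 = 160.809400
  W → negative
Point 3:
  φ: split at 2 digits → 57° and 19.4327′; 57 + 19.4327/60 = 57.323878
  N → positive
  λ: split at 3 digits → 000° and 9.81846′; 0 + 9.81846/60 = 0.163641
  E → positive
Point 4:
  Latitude: 88 + 47/60 + 24.5/3600 = 88.790139
  S ⇒ negate
  Lon: 141° + 26/60 + 0.7/3600 = 141 + 0.433333 + 0.000194 = 141.433528
  E ⇒ keep positive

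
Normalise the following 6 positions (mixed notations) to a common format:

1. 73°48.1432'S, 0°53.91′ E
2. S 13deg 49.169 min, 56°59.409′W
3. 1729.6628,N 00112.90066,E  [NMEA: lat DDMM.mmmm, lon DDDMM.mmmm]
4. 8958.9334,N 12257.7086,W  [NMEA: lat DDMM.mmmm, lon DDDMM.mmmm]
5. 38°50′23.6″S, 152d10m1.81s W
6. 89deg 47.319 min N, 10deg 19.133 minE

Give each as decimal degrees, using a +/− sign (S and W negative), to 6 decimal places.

1. -73.802387, 0.898500
2. -13.819483, -56.990150
3. 17.494380, 1.215011
4. 89.982223, -122.961810
5. -38.839889, -152.167169
6. 89.788650, 10.318883

Point 1:
  φ: 48.1432′ = 0.802387°; total 73.8023867
  S ⇒ negate
  λ: 53.91′ = 0.898500°; total 0.8985000
  E ⇒ keep positive
Point 2:
  Latitude: 49.169′ = 0.819483°; total 13.8194833
  S ⇒ negate
  Longitude: 56 + 59.409/60 = 56.9901500
  W → negative
Point 3:
  Latitude: split at 2 digits → 17° and 29.6628′; 17 + 29.6628/60 = 17.4943800
  N → positive
  λ: split at 3 digits → 001° and 12.90066′; 1 + 12.90066/60 = 1.2150110
  E ⇒ keep positive
Point 4:
  Lat: split at 2 digits → 89° and 58.9334′; 89 + 58.9334/60 = 89.9822233
  N ⇒ keep positive
  Lon: split at 3 digits → 122° and 57.7086′; 122 + 57.7086/60 = 122.9618100
  W ⇒ negate
Point 5:
  φ: 38° + 50/60 + 23.6/3600 = 38 + 0.833333 + 0.006556 = 38.8398889
  S ⇒ negate
  λ: 10′ + 1.81″ = 10.03017′; 152 + 10.03017/60 = 152.1671694
  hemisphere W, so the sign is −
Point 6:
  Lat: 47.319′ = 0.788650°; total 89.7886500
  N ⇒ keep positive
  λ: 19.133′ = 0.318883°; total 10.3188833
  E ⇒ keep positive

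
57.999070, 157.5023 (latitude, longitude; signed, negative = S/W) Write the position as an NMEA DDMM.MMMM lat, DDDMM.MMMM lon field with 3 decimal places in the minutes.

5759.944,N / 15730.138,E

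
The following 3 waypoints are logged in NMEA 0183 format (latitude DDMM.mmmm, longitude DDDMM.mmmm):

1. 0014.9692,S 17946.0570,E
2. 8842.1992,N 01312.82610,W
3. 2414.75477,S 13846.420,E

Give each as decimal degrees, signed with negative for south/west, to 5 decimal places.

1. -0.24949, 179.76762
2. 88.70332, -13.21377
3. -24.24591, 138.77367

Point 1:
  Latitude: split at 2 digits → 00° and 14.9692′; 0 + 14.9692/60 = 0.249487
  hemisphere S, so the sign is −
  Longitude: degrees = first 3 digits = 179, minutes = 46.057; 179 + 46.057/60 = 179.767617
  E ⇒ keep positive
Point 2:
  φ: split at 2 digits → 88° and 42.1992′; 88 + 42.1992/60 = 88.703320
  N → positive
  Longitude: split at 3 digits → 013° and 12.8261′; 13 + 12.8261/60 = 13.213768
  W → negative
Point 3:
  Lat: split at 2 digits → 24° and 14.75477′; 24 + 14.75477/60 = 24.245913
  S → negative
  Longitude: degrees = first 3 digits = 138, minutes = 46.42; 138 + 46.42/60 = 138.773667
  E ⇒ keep positive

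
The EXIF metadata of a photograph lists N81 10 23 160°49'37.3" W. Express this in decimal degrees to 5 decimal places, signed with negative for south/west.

Lat: 81° + 10/60 + 23/3600 = 81 + 0.166667 + 0.006389 = 81.173056
N ⇒ keep positive
λ: 49′ + 37.3″ = 49.62167′; 160 + 49.62167/60 = 160.827028
W ⇒ negate

81.17306, -160.82703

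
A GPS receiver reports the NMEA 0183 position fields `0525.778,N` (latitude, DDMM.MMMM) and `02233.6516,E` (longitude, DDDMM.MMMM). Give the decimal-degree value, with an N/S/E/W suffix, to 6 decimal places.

5.429633° N, 22.560860° E

φ: degrees = first 2 digits = 5, minutes = 25.778; 5 + 25.778/60 = 5.4296333
Lon: degrees = first 3 digits = 22, minutes = 33.6516; 22 + 33.6516/60 = 22.5608600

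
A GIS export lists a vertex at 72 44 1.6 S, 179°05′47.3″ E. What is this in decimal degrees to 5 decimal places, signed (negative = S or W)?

Latitude: 72 + 44/60 + 1.6/3600 = 72.733778
hemisphere S, so the sign is −
λ: 179° + 5/60 + 47.3/3600 = 179 + 0.083333 + 0.013139 = 179.096472
E → positive

-72.73378, 179.09647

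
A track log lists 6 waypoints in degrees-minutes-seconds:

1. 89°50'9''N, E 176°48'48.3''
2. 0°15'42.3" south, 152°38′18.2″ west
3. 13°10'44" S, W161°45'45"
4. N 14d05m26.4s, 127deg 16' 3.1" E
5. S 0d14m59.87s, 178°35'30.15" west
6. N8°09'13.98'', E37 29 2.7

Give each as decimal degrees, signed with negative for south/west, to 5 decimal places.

1. 89.83583, 176.81342
2. -0.26175, -152.63839
3. -13.17889, -161.76250
4. 14.09067, 127.26753
5. -0.24996, -178.59171
6. 8.15388, 37.48408

Point 1:
  Lat: 50′ + 9″ = 50.15000′; 89 + 50.15000/60 = 89.835833
  N ⇒ keep positive
  λ: 176° + 48/60 + 48.3/3600 = 176 + 0.800000 + 0.013417 = 176.813417
  E → positive
Point 2:
  Latitude: 15′ + 42.3″ = 15.70500′; 0 + 15.70500/60 = 0.261750
  S → negative
  λ: 152° + 38/60 + 18.2/3600 = 152 + 0.633333 + 0.005056 = 152.638389
  hemisphere W, so the sign is −
Point 3:
  Latitude: 13° + 10/60 + 44/3600 = 13 + 0.166667 + 0.012222 = 13.178889
  hemisphere S, so the sign is −
  Longitude: 161 + 45/60 + 45/3600 = 161.762500
  hemisphere W, so the sign is −
Point 4:
  Lat: 14 + 5/60 + 26.4/3600 = 14.090667
  N ⇒ keep positive
  Lon: 16′ + 3.1″ = 16.05167′; 127 + 16.05167/60 = 127.267528
  E → positive
Point 5:
  Lat: 0 + 14/60 + 59.87/3600 = 0.249964
  S → negative
  λ: 178° + 35/60 + 30.15/3600 = 178 + 0.583333 + 0.008375 = 178.591708
  hemisphere W, so the sign is −
Point 6:
  Latitude: 8° + 9/60 + 13.98/3600 = 8 + 0.150000 + 0.003883 = 8.153883
  N → positive
  Lon: 29′ + 2.7″ = 29.04500′; 37 + 29.04500/60 = 37.484083
  E ⇒ keep positive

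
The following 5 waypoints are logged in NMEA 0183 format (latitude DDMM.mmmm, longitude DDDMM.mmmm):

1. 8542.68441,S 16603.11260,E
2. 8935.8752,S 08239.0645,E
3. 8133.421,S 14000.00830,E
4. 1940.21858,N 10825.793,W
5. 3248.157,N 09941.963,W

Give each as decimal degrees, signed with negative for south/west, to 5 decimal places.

Point 1:
  Latitude: split at 2 digits → 85° and 42.68441′; 85 + 42.68441/60 = 85.711407
  S ⇒ negate
  Lon: degrees = first 3 digits = 166, minutes = 3.1126; 166 + 3.1126/60 = 166.051877
  E → positive
Point 2:
  φ: split at 2 digits → 89° and 35.8752′; 89 + 35.8752/60 = 89.597920
  S → negative
  λ: split at 3 digits → 082° and 39.0645′; 82 + 39.0645/60 = 82.651075
  E → positive
Point 3:
  Lat: degrees = first 2 digits = 81, minutes = 33.421; 81 + 33.421/60 = 81.557017
  S ⇒ negate
  Longitude: split at 3 digits → 140° and 0.0083′; 140 + 0.0083/60 = 140.000138
  E ⇒ keep positive
Point 4:
  φ: degrees = first 2 digits = 19, minutes = 40.21858; 19 + 40.21858/60 = 19.670310
  N ⇒ keep positive
  λ: split at 3 digits → 108° and 25.793′; 108 + 25.793/60 = 108.429883
  hemisphere W, so the sign is −
Point 5:
  φ: degrees = first 2 digits = 32, minutes = 48.157; 32 + 48.157/60 = 32.802617
  N ⇒ keep positive
  Longitude: split at 3 digits → 099° and 41.963′; 99 + 41.963/60 = 99.699383
  hemisphere W, so the sign is −

1. -85.71141, 166.05188
2. -89.59792, 82.65108
3. -81.55702, 140.00014
4. 19.67031, -108.42988
5. 32.80262, -99.69938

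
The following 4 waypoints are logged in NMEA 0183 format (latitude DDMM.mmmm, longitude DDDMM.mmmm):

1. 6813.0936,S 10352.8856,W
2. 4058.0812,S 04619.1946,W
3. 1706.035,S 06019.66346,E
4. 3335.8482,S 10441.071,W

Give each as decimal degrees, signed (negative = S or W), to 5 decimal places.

1. -68.21823, -103.88143
2. -40.96802, -46.31991
3. -17.10058, 60.32772
4. -33.59747, -104.68452

Point 1:
  Lat: split at 2 digits → 68° and 13.0936′; 68 + 13.0936/60 = 68.218227
  hemisphere S, so the sign is −
  Longitude: degrees = first 3 digits = 103, minutes = 52.8856; 103 + 52.8856/60 = 103.881427
  W → negative
Point 2:
  φ: degrees = first 2 digits = 40, minutes = 58.0812; 40 + 58.0812/60 = 40.968020
  hemisphere S, so the sign is −
  Lon: degrees = first 3 digits = 46, minutes = 19.1946; 46 + 19.1946/60 = 46.319910
  W ⇒ negate
Point 3:
  Lat: split at 2 digits → 17° and 6.035′; 17 + 6.035/60 = 17.100583
  S ⇒ negate
  Longitude: degrees = first 3 digits = 60, minutes = 19.66346; 60 + 19.66346/60 = 60.327724
  E → positive
Point 4:
  Latitude: degrees = first 2 digits = 33, minutes = 35.8482; 33 + 35.8482/60 = 33.597470
  S ⇒ negate
  Lon: split at 3 digits → 104° and 41.071′; 104 + 41.071/60 = 104.684517
  W → negative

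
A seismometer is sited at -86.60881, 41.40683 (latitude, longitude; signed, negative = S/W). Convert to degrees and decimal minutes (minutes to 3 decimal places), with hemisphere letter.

86° 36.529′ S, 41° 24.410′ E

Latitude is negative → S; |value| = 86.608810
Lat: minutes = (86.608810 − 86) × 60 = 36.52860
Longitude: minutes = (41.406830 − 41) × 60 = 24.40980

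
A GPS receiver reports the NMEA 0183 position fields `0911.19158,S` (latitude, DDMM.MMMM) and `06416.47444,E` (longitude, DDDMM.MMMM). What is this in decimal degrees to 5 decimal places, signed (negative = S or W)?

-9.18653, 64.27457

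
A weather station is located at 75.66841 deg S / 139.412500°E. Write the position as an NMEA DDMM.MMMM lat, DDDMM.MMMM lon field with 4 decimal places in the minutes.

Lat: minutes = (75.668410 − 75) × 60 = 40.104600
Lon: fractional part 0.412500 → 24.750000 minutes

7540.1046,S / 13924.7500,E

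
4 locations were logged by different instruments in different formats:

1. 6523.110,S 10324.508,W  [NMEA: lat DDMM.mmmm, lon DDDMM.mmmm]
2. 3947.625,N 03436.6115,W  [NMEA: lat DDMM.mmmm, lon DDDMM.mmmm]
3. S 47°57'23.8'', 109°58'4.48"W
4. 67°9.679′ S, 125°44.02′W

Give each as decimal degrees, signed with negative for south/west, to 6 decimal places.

1. -65.385167, -103.408467
2. 39.793750, -34.610192
3. -47.956611, -109.967911
4. -67.161317, -125.733667

Point 1:
  φ: degrees = first 2 digits = 65, minutes = 23.11; 65 + 23.11/60 = 65.3851667
  S → negative
  Lon: degrees = first 3 digits = 103, minutes = 24.508; 103 + 24.508/60 = 103.4084667
  W → negative
Point 2:
  Lat: split at 2 digits → 39° and 47.625′; 39 + 47.625/60 = 39.7937500
  N → positive
  Longitude: split at 3 digits → 034° and 36.6115′; 34 + 36.6115/60 = 34.6101917
  W → negative
Point 3:
  Latitude: 47 + 57/60 + 23.8/3600 = 47.9566111
  S → negative
  Lon: 109° + 58/60 + 4.48/3600 = 109 + 0.966667 + 0.001244 = 109.9679111
  hemisphere W, so the sign is −
Point 4:
  φ: 67 + 9.679/60 = 67.1613167
  S → negative
  λ: 44.02′ = 0.733667°; total 125.7336667
  W ⇒ negate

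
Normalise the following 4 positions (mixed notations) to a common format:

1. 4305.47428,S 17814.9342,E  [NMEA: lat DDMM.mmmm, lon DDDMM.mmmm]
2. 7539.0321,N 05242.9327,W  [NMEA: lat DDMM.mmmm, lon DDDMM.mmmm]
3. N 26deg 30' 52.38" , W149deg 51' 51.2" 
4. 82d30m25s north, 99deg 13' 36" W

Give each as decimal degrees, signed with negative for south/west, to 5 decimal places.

Point 1:
  φ: degrees = first 2 digits = 43, minutes = 5.47428; 43 + 5.47428/60 = 43.091238
  S ⇒ negate
  λ: split at 3 digits → 178° and 14.9342′; 178 + 14.9342/60 = 178.248903
  E → positive
Point 2:
  φ: split at 2 digits → 75° and 39.0321′; 75 + 39.0321/60 = 75.650535
  N → positive
  Longitude: split at 3 digits → 052° and 42.9327′; 52 + 42.9327/60 = 52.715545
  W ⇒ negate
Point 3:
  Latitude: 30′ + 52.38″ = 30.87300′; 26 + 30.87300/60 = 26.514550
  N → positive
  Lon: 149° + 51/60 + 51.2/3600 = 149 + 0.850000 + 0.014222 = 149.864222
  W → negative
Point 4:
  φ: 82° + 30/60 + 25/3600 = 82 + 0.500000 + 0.006944 = 82.506944
  N → positive
  Longitude: 99 + 13/60 + 36/3600 = 99.226667
  hemisphere W, so the sign is −

1. -43.09124, 178.24890
2. 75.65054, -52.71555
3. 26.51455, -149.86422
4. 82.50694, -99.22667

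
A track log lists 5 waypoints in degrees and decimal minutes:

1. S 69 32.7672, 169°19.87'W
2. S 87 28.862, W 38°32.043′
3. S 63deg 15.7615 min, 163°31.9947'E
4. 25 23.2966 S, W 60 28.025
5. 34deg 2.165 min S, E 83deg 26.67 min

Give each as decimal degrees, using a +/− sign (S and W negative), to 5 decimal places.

1. -69.54612, -169.33117
2. -87.48103, -38.53405
3. -63.26269, 163.53325
4. -25.38828, -60.46708
5. -34.03608, 83.44450

Point 1:
  φ: 69 + 32.7672/60 = 69.546120
  S → negative
  Lon: 169 + 19.87/60 = 169.331167
  W → negative
Point 2:
  Lat: 87 + 28.862/60 = 87.481033
  S → negative
  Lon: 32.043′ = 0.534050°; total 38.534050
  W → negative
Point 3:
  Latitude: 15.7615′ = 0.262692°; total 63.262692
  S ⇒ negate
  Lon: 163 + 31.9947/60 = 163.533245
  E → positive
Point 4:
  Lat: 25 + 23.2966/60 = 25.388277
  hemisphere S, so the sign is −
  Longitude: 60 + 28.025/60 = 60.467083
  W → negative
Point 5:
  Latitude: 2.165′ = 0.036083°; total 34.036083
  S ⇒ negate
  Longitude: 26.67′ = 0.444500°; total 83.444500
  E → positive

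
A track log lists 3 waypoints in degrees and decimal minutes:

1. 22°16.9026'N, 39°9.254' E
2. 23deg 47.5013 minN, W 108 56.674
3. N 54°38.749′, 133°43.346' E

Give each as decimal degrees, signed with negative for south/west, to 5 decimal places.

1. 22.28171, 39.15423
2. 23.79169, -108.94457
3. 54.64582, 133.72243

Point 1:
  φ: 22 + 16.9026/60 = 22.281710
  N ⇒ keep positive
  Longitude: 9.254′ = 0.154233°; total 39.154233
  E → positive
Point 2:
  φ: 23 + 47.5013/60 = 23.791688
  N → positive
  Longitude: 56.674′ = 0.944567°; total 108.944567
  hemisphere W, so the sign is −
Point 3:
  Latitude: 38.749′ = 0.645817°; total 54.645817
  N ⇒ keep positive
  λ: 43.346′ = 0.722433°; total 133.722433
  E → positive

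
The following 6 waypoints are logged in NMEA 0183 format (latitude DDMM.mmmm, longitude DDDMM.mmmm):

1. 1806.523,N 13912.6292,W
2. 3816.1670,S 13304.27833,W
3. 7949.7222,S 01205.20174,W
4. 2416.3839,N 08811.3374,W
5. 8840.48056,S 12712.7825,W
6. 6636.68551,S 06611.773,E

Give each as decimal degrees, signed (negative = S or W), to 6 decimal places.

Point 1:
  φ: split at 2 digits → 18° and 6.523′; 18 + 6.523/60 = 18.1087167
  N → positive
  λ: split at 3 digits → 139° and 12.6292′; 139 + 12.6292/60 = 139.2104867
  W ⇒ negate
Point 2:
  φ: degrees = first 2 digits = 38, minutes = 16.167; 38 + 16.167/60 = 38.2694500
  hemisphere S, so the sign is −
  Lon: degrees = first 3 digits = 133, minutes = 4.27833; 133 + 4.27833/60 = 133.0713055
  W ⇒ negate
Point 3:
  φ: degrees = first 2 digits = 79, minutes = 49.7222; 79 + 49.7222/60 = 79.8287033
  S ⇒ negate
  Lon: split at 3 digits → 012° and 5.20174′; 12 + 5.20174/60 = 12.0866957
  hemisphere W, so the sign is −
Point 4:
  φ: split at 2 digits → 24° and 16.3839′; 24 + 16.3839/60 = 24.2730650
  N → positive
  λ: split at 3 digits → 088° and 11.3374′; 88 + 11.3374/60 = 88.1889567
  W → negative
Point 5:
  φ: split at 2 digits → 88° and 40.48056′; 88 + 40.48056/60 = 88.6746760
  S → negative
  Longitude: split at 3 digits → 127° and 12.7825′; 127 + 12.7825/60 = 127.2130417
  hemisphere W, so the sign is −
Point 6:
  φ: split at 2 digits → 66° and 36.68551′; 66 + 36.68551/60 = 66.6114252
  hemisphere S, so the sign is −
  Lon: split at 3 digits → 066° and 11.773′; 66 + 11.773/60 = 66.1962167
  E → positive

1. 18.108717, -139.210487
2. -38.269450, -133.071306
3. -79.828703, -12.086696
4. 24.273065, -88.188957
5. -88.674676, -127.213042
6. -66.611425, 66.196217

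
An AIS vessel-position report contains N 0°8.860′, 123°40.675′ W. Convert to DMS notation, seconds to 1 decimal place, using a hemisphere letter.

0°08′51.6″ N, 123°40′40.5″ W

Latitude: fractional minutes 0.86000 × 60 = 51.600″
λ: fractional minutes 0.67500 × 60 = 40.500″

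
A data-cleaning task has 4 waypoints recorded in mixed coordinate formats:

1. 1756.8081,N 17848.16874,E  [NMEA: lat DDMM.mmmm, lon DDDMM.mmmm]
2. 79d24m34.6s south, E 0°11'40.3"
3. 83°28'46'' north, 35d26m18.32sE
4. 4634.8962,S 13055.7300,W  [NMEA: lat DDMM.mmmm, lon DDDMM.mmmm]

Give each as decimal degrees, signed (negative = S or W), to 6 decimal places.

Point 1:
  Lat: split at 2 digits → 17° and 56.8081′; 17 + 56.8081/60 = 17.9468017
  N ⇒ keep positive
  Longitude: degrees = first 3 digits = 178, minutes = 48.16874; 178 + 48.16874/60 = 178.8028123
  E → positive
Point 2:
  Latitude: 79 + 24/60 + 34.6/3600 = 79.4096111
  S ⇒ negate
  Longitude: 11′ + 40.3″ = 11.67167′; 0 + 11.67167/60 = 0.1945278
  E → positive
Point 3:
  Latitude: 28′ + 46″ = 28.76667′; 83 + 28.76667/60 = 83.4794444
  N ⇒ keep positive
  Longitude: 35 + 26/60 + 18.32/3600 = 35.4384222
  E → positive
Point 4:
  Latitude: degrees = first 2 digits = 46, minutes = 34.8962; 46 + 34.8962/60 = 46.5816033
  S ⇒ negate
  Longitude: degrees = first 3 digits = 130, minutes = 55.73; 130 + 55.73/60 = 130.9288333
  W → negative

1. 17.946802, 178.802812
2. -79.409611, 0.194528
3. 83.479444, 35.438422
4. -46.581603, -130.928833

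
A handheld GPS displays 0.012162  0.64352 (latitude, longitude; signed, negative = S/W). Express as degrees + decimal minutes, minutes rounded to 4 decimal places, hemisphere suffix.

φ: minutes = (0.012162 − 0) × 60 = 0.729720
Lon: 0° + 0.643520 × 60 = 0° 38.611200′

0° 0.7297′ N, 0° 38.6112′ E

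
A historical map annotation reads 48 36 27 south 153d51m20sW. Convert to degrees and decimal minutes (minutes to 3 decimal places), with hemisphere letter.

48° 36.450′ S, 153° 51.333′ W

φ: seconds/60 = 0.45000; minutes = 36 + 0.45000 = 36.45000
λ: seconds/60 = 0.33333; minutes = 51 + 0.33333 = 51.33333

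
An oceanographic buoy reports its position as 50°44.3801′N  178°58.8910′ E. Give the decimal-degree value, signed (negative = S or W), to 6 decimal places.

Latitude: 44.3801′ = 0.739668°; total 50.7396683
N → positive
Longitude: 58.891′ = 0.981517°; total 178.9815167
E ⇒ keep positive

50.739668, 178.981517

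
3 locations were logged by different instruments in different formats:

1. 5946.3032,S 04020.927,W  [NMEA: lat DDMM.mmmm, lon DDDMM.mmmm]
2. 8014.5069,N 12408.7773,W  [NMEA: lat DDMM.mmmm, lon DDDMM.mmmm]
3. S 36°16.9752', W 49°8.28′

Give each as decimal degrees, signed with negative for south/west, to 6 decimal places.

Point 1:
  Lat: split at 2 digits → 59° and 46.3032′; 59 + 46.3032/60 = 59.7717200
  S → negative
  Longitude: split at 3 digits → 040° and 20.927′; 40 + 20.927/60 = 40.3487833
  W ⇒ negate
Point 2:
  Latitude: degrees = first 2 digits = 80, minutes = 14.5069; 80 + 14.5069/60 = 80.2417817
  N ⇒ keep positive
  Longitude: degrees = first 3 digits = 124, minutes = 8.7773; 124 + 8.7773/60 = 124.1462883
  W ⇒ negate
Point 3:
  φ: 16.9752′ = 0.282920°; total 36.2829200
  S ⇒ negate
  Lon: 49 + 8.28/60 = 49.1380000
  W → negative

1. -59.771720, -40.348783
2. 80.241782, -124.146288
3. -36.282920, -49.138000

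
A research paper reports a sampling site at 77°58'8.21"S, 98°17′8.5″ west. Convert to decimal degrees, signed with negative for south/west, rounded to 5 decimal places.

Latitude: 77° + 58/60 + 8.21/3600 = 77 + 0.966667 + 0.002281 = 77.968947
S → negative
Longitude: 98° + 17/60 + 8.5/3600 = 98 + 0.283333 + 0.002361 = 98.285694
hemisphere W, so the sign is −

-77.96895, -98.28569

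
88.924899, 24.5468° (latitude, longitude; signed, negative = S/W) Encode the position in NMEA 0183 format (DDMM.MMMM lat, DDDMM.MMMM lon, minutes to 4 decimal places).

φ: 88° + 0.924899 × 60 = 88° 55.493940′
Lon: fractional part 0.546800 → 32.808000 minutes

8855.4939,N / 02432.8080,E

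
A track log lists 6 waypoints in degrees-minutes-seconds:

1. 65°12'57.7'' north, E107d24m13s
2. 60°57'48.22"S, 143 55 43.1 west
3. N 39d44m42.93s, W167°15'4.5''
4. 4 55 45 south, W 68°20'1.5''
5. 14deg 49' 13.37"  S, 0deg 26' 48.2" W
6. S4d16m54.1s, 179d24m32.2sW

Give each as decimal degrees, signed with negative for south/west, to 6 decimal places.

Point 1:
  Latitude: 65 + 12/60 + 57.7/3600 = 65.2160278
  N → positive
  λ: 24′ + 13″ = 24.21667′; 107 + 24.21667/60 = 107.4036111
  E → positive
Point 2:
  Latitude: 60° + 57/60 + 48.22/3600 = 60 + 0.950000 + 0.013394 = 60.9633944
  S ⇒ negate
  λ: 143° + 55/60 + 43.1/3600 = 143 + 0.916667 + 0.011972 = 143.9286389
  hemisphere W, so the sign is −
Point 3:
  φ: 44′ + 42.93″ = 44.71550′; 39 + 44.71550/60 = 39.7452583
  N → positive
  Lon: 167° + 15/60 + 4.5/3600 = 167 + 0.250000 + 0.001250 = 167.2512500
  W → negative
Point 4:
  Lat: 4° + 55/60 + 45/3600 = 4 + 0.916667 + 0.012500 = 4.9291667
  hemisphere S, so the sign is −
  Lon: 68 + 20/60 + 1.5/3600 = 68.3337500
  W ⇒ negate
Point 5:
  Latitude: 14 + 49/60 + 13.37/3600 = 14.8203806
  hemisphere S, so the sign is −
  Lon: 0° + 26/60 + 48.2/3600 = 0 + 0.433333 + 0.013389 = 0.4467222
  hemisphere W, so the sign is −
Point 6:
  Latitude: 4° + 16/60 + 54.1/3600 = 4 + 0.266667 + 0.015028 = 4.2816944
  hemisphere S, so the sign is −
  Lon: 179° + 24/60 + 32.2/3600 = 179 + 0.400000 + 0.008944 = 179.4089444
  W ⇒ negate

1. 65.216028, 107.403611
2. -60.963394, -143.928639
3. 39.745258, -167.251250
4. -4.929167, -68.333750
5. -14.820381, -0.446722
6. -4.281694, -179.408944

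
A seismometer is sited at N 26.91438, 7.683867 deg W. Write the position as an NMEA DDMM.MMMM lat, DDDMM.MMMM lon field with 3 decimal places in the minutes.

2654.863,N / 00741.032,W

φ: 26° + 0.914380 × 60 = 26° 54.86280′
Longitude: minutes = (7.683867 − 7) × 60 = 41.03202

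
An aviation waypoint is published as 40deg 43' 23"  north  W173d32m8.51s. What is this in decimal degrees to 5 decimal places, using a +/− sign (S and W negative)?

40.72306, -173.53570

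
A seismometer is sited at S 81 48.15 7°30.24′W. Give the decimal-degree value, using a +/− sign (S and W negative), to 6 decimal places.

Latitude: 81 + 48.15/60 = 81.8025000
S ⇒ negate
Lon: 30.24′ = 0.504000°; total 7.5040000
hemisphere W, so the sign is −

-81.802500, -7.504000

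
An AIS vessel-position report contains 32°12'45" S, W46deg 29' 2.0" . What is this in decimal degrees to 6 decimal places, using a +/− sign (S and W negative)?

φ: 12′ + 45″ = 12.75000′; 32 + 12.75000/60 = 32.2125000
hemisphere S, so the sign is −
Longitude: 46° + 29/60 + 2/3600 = 46 + 0.483333 + 0.000556 = 46.4838889
hemisphere W, so the sign is −

-32.212500, -46.483889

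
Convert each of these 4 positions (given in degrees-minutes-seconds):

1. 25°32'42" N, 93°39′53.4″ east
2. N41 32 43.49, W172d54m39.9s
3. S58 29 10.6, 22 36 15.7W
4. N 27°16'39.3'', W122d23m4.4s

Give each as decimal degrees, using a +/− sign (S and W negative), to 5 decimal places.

1. 25.54500, 93.66483
2. 41.54541, -172.91108
3. -58.48628, -22.60436
4. 27.27758, -122.38456

Point 1:
  Latitude: 25 + 32/60 + 42/3600 = 25.545000
  N → positive
  λ: 39′ + 53.4″ = 39.89000′; 93 + 39.89000/60 = 93.664833
  E ⇒ keep positive
Point 2:
  Lat: 32′ + 43.49″ = 32.72483′; 41 + 32.72483/60 = 41.545414
  N → positive
  Longitude: 172 + 54/60 + 39.9/3600 = 172.911083
  W → negative
Point 3:
  Latitude: 58 + 29/60 + 10.6/3600 = 58.486278
  S → negative
  λ: 22° + 36/60 + 15.7/3600 = 22 + 0.600000 + 0.004361 = 22.604361
  W → negative
Point 4:
  Lat: 27° + 16/60 + 39.3/3600 = 27 + 0.266667 + 0.010917 = 27.277583
  N → positive
  Lon: 23′ + 4.4″ = 23.07333′; 122 + 23.07333/60 = 122.384556
  hemisphere W, so the sign is −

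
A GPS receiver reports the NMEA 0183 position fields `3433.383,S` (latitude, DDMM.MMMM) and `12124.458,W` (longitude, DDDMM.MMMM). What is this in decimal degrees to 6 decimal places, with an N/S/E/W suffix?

34.556383° S, 121.407633° W

Latitude: degrees = first 2 digits = 34, minutes = 33.383; 34 + 33.383/60 = 34.5563833
Lon: degrees = first 3 digits = 121, minutes = 24.458; 121 + 24.458/60 = 121.4076333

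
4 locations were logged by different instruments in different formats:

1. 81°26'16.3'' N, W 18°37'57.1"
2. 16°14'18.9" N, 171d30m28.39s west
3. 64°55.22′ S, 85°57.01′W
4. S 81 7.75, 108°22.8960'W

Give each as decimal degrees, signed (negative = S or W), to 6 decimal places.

1. 81.437861, -18.632528
2. 16.238583, -171.507886
3. -64.920333, -85.950167
4. -81.129167, -108.381600

Point 1:
  Lat: 26′ + 16.3″ = 26.27167′; 81 + 26.27167/60 = 81.4378611
  N ⇒ keep positive
  Longitude: 37′ + 57.1″ = 37.95167′; 18 + 37.95167/60 = 18.6325278
  W → negative
Point 2:
  Lat: 14′ + 18.9″ = 14.31500′; 16 + 14.31500/60 = 16.2385833
  N → positive
  Longitude: 171° + 30/60 + 28.39/3600 = 171 + 0.500000 + 0.007886 = 171.5078861
  W → negative
Point 3:
  φ: 64 + 55.22/60 = 64.9203333
  hemisphere S, so the sign is −
  Lon: 85 + 57.01/60 = 85.9501667
  hemisphere W, so the sign is −
Point 4:
  Lat: 81 + 7.75/60 = 81.1291667
  hemisphere S, so the sign is −
  Longitude: 22.896′ = 0.381600°; total 108.3816000
  W ⇒ negate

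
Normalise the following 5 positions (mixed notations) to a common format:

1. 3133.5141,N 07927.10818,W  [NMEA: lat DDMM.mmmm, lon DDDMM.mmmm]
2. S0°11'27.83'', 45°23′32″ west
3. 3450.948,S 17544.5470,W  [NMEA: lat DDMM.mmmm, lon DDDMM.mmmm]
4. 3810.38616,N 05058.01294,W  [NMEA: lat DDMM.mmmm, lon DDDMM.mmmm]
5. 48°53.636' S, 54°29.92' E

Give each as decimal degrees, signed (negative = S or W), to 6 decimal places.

Point 1:
  Latitude: degrees = first 2 digits = 31, minutes = 33.5141; 31 + 33.5141/60 = 31.5585683
  N ⇒ keep positive
  Lon: degrees = first 3 digits = 79, minutes = 27.10818; 79 + 27.10818/60 = 79.4518030
  W ⇒ negate
Point 2:
  φ: 0 + 11/60 + 27.83/3600 = 0.1910639
  S ⇒ negate
  λ: 45 + 23/60 + 32/3600 = 45.3922222
  W ⇒ negate
Point 3:
  φ: split at 2 digits → 34° and 50.948′; 34 + 50.948/60 = 34.8491333
  S → negative
  λ: split at 3 digits → 175° and 44.547′; 175 + 44.547/60 = 175.7424500
  hemisphere W, so the sign is −
Point 4:
  Lat: split at 2 digits → 38° and 10.38616′; 38 + 10.38616/60 = 38.1731027
  N ⇒ keep positive
  Longitude: split at 3 digits → 050° and 58.01294′; 50 + 58.01294/60 = 50.9668823
  hemisphere W, so the sign is −
Point 5:
  Latitude: 48 + 53.636/60 = 48.8939333
  S ⇒ negate
  Longitude: 54 + 29.92/60 = 54.4986667
  E ⇒ keep positive

1. 31.558568, -79.451803
2. -0.191064, -45.392222
3. -34.849133, -175.742450
4. 38.173103, -50.966882
5. -48.893933, 54.498667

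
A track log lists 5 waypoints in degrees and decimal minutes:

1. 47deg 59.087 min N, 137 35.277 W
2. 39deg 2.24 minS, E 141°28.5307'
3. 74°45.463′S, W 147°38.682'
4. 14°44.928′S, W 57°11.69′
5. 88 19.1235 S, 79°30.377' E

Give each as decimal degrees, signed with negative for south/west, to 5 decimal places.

Point 1:
  Latitude: 47 + 59.087/60 = 47.984783
  N → positive
  Longitude: 137 + 35.277/60 = 137.587950
  W ⇒ negate
Point 2:
  φ: 2.24′ = 0.037333°; total 39.037333
  S → negative
  λ: 141 + 28.5307/60 = 141.475512
  E ⇒ keep positive
Point 3:
  Latitude: 45.463′ = 0.757717°; total 74.757717
  hemisphere S, so the sign is −
  Lon: 38.682′ = 0.644700°; total 147.644700
  W ⇒ negate
Point 4:
  Latitude: 14 + 44.928/60 = 14.748800
  hemisphere S, so the sign is −
  λ: 57 + 11.69/60 = 57.194833
  W ⇒ negate
Point 5:
  φ: 19.1235′ = 0.318725°; total 88.318725
  hemisphere S, so the sign is −
  Longitude: 30.377′ = 0.506283°; total 79.506283
  E → positive

1. 47.98478, -137.58795
2. -39.03733, 141.47551
3. -74.75772, -147.64470
4. -14.74880, -57.19483
5. -88.31873, 79.50628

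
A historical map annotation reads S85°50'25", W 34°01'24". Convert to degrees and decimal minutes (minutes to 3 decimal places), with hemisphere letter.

85° 50.417′ S, 34° 1.400′ W

Lat: seconds/60 = 0.41667; minutes = 50 + 0.41667 = 50.41667
λ: 1 + 24/60 = 1.40000′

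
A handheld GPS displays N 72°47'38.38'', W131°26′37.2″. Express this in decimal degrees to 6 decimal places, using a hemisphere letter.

72.793994° N, 131.443667° W

Lat: 72° + 47/60 + 38.38/3600 = 72 + 0.783333 + 0.010661 = 72.7939944
λ: 131 + 26/60 + 37.2/3600 = 131.4436667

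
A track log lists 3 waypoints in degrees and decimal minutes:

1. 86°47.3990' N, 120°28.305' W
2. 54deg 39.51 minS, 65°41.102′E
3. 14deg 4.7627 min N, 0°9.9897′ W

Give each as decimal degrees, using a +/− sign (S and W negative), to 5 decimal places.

Point 1:
  Lat: 86 + 47.399/60 = 86.789983
  N → positive
  Longitude: 120 + 28.305/60 = 120.471750
  W ⇒ negate
Point 2:
  Latitude: 39.51′ = 0.658500°; total 54.658500
  S → negative
  Longitude: 65 + 41.102/60 = 65.685033
  E ⇒ keep positive
Point 3:
  φ: 4.7627′ = 0.079378°; total 14.079378
  N → positive
  λ: 9.9897′ = 0.166495°; total 0.166495
  W → negative

1. 86.78998, -120.47175
2. -54.65850, 65.68503
3. 14.07938, -0.16650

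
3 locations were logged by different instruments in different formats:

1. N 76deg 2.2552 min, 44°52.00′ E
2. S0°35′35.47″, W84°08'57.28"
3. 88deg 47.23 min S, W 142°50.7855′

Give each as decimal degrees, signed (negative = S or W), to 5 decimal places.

1. 76.03759, 44.86667
2. -0.59319, -84.14924
3. -88.78717, -142.84643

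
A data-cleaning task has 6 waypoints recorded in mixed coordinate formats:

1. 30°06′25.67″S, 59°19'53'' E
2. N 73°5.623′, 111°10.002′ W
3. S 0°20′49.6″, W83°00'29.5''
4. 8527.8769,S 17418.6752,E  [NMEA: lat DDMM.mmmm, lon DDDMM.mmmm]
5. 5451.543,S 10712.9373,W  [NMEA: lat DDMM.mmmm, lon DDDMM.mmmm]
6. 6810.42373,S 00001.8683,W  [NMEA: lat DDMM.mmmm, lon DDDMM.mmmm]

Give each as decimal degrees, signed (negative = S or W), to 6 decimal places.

Point 1:
  φ: 30 + 6/60 + 25.67/3600 = 30.1071306
  S → negative
  Longitude: 59° + 19/60 + 53/3600 = 59 + 0.316667 + 0.014722 = 59.3313889
  E ⇒ keep positive
Point 2:
  φ: 5.623′ = 0.093717°; total 73.0937167
  N ⇒ keep positive
  λ: 111 + 10.002/60 = 111.1667000
  W ⇒ negate
Point 3:
  φ: 0 + 20/60 + 49.6/3600 = 0.3471111
  S ⇒ negate
  Longitude: 0′ + 29.5″ = 0.49167′; 83 + 0.49167/60 = 83.0081944
  W → negative
Point 4:
  Latitude: degrees = first 2 digits = 85, minutes = 27.8769; 85 + 27.8769/60 = 85.4646150
  S ⇒ negate
  λ: split at 3 digits → 174° and 18.6752′; 174 + 18.6752/60 = 174.3112533
  E → positive
Point 5:
  Lat: split at 2 digits → 54° and 51.543′; 54 + 51.543/60 = 54.8590500
  S ⇒ negate
  Lon: degrees = first 3 digits = 107, minutes = 12.9373; 107 + 12.9373/60 = 107.2156217
  hemisphere W, so the sign is −
Point 6:
  Latitude: split at 2 digits → 68° and 10.42373′; 68 + 10.42373/60 = 68.1737288
  hemisphere S, so the sign is −
  λ: degrees = first 3 digits = 0, minutes = 1.8683; 0 + 1.8683/60 = 0.0311383
  W → negative

1. -30.107131, 59.331389
2. 73.093717, -111.166700
3. -0.347111, -83.008194
4. -85.464615, 174.311253
5. -54.859050, -107.215622
6. -68.173729, -0.031138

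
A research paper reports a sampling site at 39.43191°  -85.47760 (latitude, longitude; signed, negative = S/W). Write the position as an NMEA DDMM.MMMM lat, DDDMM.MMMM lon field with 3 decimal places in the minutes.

3925.915,N / 08528.656,W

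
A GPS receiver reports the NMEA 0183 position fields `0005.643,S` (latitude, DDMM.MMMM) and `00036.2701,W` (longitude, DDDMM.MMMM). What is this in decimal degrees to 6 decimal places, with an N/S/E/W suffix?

0.094050° S, 0.604502° W

Latitude: split at 2 digits → 00° and 5.643′; 0 + 5.643/60 = 0.0940500
λ: degrees = first 3 digits = 0, minutes = 36.2701; 0 + 36.2701/60 = 0.6045017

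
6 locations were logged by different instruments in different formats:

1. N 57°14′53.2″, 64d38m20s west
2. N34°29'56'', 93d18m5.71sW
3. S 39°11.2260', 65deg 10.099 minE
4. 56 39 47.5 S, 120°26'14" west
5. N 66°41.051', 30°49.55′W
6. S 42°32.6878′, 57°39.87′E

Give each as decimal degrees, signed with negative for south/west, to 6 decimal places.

1. 57.248111, -64.638889
2. 34.498889, -93.301586
3. -39.187100, 65.168317
4. -56.663194, -120.437222
5. 66.684183, -30.825833
6. -42.544797, 57.664500

Point 1:
  φ: 14′ + 53.2″ = 14.88667′; 57 + 14.88667/60 = 57.2481111
  N → positive
  Longitude: 38′ + 20″ = 38.33333′; 64 + 38.33333/60 = 64.6388889
  W ⇒ negate
Point 2:
  Latitude: 34° + 29/60 + 56/3600 = 34 + 0.483333 + 0.015556 = 34.4988889
  N → positive
  λ: 18′ + 5.71″ = 18.09517′; 93 + 18.09517/60 = 93.3015861
  W → negative
Point 3:
  Latitude: 11.226′ = 0.187100°; total 39.1871000
  S ⇒ negate
  Longitude: 65 + 10.099/60 = 65.1683167
  E ⇒ keep positive
Point 4:
  Lat: 56° + 39/60 + 47.5/3600 = 56 + 0.650000 + 0.013194 = 56.6631944
  hemisphere S, so the sign is −
  Longitude: 120° + 26/60 + 14/3600 = 120 + 0.433333 + 0.003889 = 120.4372222
  W → negative
Point 5:
  Lat: 41.051′ = 0.684183°; total 66.6841833
  N → positive
  Lon: 49.55′ = 0.825833°; total 30.8258333
  hemisphere W, so the sign is −
Point 6:
  Lat: 42 + 32.6878/60 = 42.5447967
  S → negative
  λ: 39.87′ = 0.664500°; total 57.6645000
  E ⇒ keep positive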